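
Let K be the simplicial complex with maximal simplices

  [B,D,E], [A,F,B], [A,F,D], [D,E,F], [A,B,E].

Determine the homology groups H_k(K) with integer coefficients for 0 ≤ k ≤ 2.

Fix the vertex order A < B < D < E < F and write every simplex with vertices in increasing order. Then dim K = 2 and the simplices of K are:

  0-simplices (5): A, B, D, E, F
  1-simplices (10): AB, AD, AE, AF, BD, BE, BF, DE, DF, EF
  2-simplices (5): ABE, ABF, ADF, BDE, DEF

giving chain groups C_0 ≅ Z^5, C_1 ≅ Z^10, C_2 ≅ Z^5.

Boundary ∂_1: C_1 → C_0 maps an edge to its endpoints' difference, ∂[p,q] = q − p.
As a 5×10 matrix over Z this has rank 4, with invariant factors (1,1,1,1).

Boundary ∂_2: C_2 → C_1 sends each 2-simplex [p,q,r] to [q,r] − [p,r] + [p,q]. For instance
  ∂ADF = DF − AF + AD,
  ∂BDE = DE − BE + BD.
The resulting 10×5 matrix has rank 5, and its Smith normal form has invariant factors (1,1,1,1,1).

Computing H_k = (kernel of ∂_k) / (image of ∂_{k+1}):

  H_0: rank C_0 − rank ∂_1 = 5 − 4 = 1, and the invariant factors of ∂_1 are all 1, so H_0 = Z.
  H_1: rank ker ∂_1 − rank ∂_2 = (10 − 4) − 5 = 1, and the invariant factors of ∂_2 are all 1, so H_1 = Z.
  H_2: rank ker ∂_2 − rank ∂_3 = (5 − 5) − 0 = 0, and there is no ∂_3, so H_2 = 0.

As a check, the Euler characteristic is 5 − 10 + 5 = 0, which agrees with 1 − 1 + 0 = 0.

H_0 ≅ Z,  H_1 ≅ Z,  H_2 = 0.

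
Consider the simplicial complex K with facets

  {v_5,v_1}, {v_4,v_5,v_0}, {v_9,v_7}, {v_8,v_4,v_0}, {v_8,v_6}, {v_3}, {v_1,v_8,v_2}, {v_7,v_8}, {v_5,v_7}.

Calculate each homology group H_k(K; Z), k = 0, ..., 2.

H_0 = Z^2,  H_1 = Z^2,  H_2 = 0.

We work with the vertex ordering v_0 < v_1 < v_2 < v_3 < v_4 < v_5 < v_6 < v_7 < v_8 < v_9. The simplices of K, each written with vertices in increasing order, are:

  0-simplices (10): [v_0], [v_1], [v_2], [v_3], [v_4], [v_5], [v_6], [v_7], [v_8], [v_9]
  1-simplices (13): [v_0,v_4], [v_0,v_5], [v_0,v_8], [v_1,v_2], [v_1,v_5], [v_1,v_8], [v_2,v_8], [v_4,v_5], [v_4,v_8], [v_5,v_7], [v_6,v_8], [v_7,v_8], [v_7,v_9]
  2-simplices (3): [v_0,v_4,v_5], [v_0,v_4,v_8], [v_1,v_2,v_8]

Hence C_0 ≅ Z^10, C_1 ≅ Z^13, C_2 ≅ Z^3.

The boundary map ∂_1: C_1 → C_0 sends each edge [p,q] (with p < q) to q − p. For instance
  ∂[v_4,v_8] = [v_8] − [v_4].
The resulting 10×13 matrix has rank 8, and its Smith normal form has invariant factors (1,1,1,1,1,1,1,1).

The boundary map ∂_2: C_2 → C_1 sends each 2-simplex [p,q,r] to [q,r] − [p,r] + [p,q]. For instance
  ∂[v_0,v_4,v_5] = [v_4,v_5] − [v_0,v_5] + [v_0,v_4],
  ∂[v_1,v_2,v_8] = [v_2,v_8] − [v_1,v_8] + [v_1,v_2].
The resulting 13×3 matrix has rank 3, and its Smith normal form has invariant factors (1,1,1).

From H_k ≅ ker(∂_k) / im(∂_{k+1}) we obtain:

  H_0: rank C_0 − rank ∂_1 = 10 − 8 = 2, and the invariant factors of ∂_1 are all 1, so H_0 ≅ Z^2.
  H_1: rank ker ∂_1 − rank ∂_2 = (13 − 8) − 3 = 2, and the invariant factors of ∂_2 are all 1, so H_1 ≅ Z^2.
  H_2: rank ker ∂_2 − rank ∂_3 = (3 − 3) − 0 = 0, and there is no ∂_3, so H_2 ≅ 0.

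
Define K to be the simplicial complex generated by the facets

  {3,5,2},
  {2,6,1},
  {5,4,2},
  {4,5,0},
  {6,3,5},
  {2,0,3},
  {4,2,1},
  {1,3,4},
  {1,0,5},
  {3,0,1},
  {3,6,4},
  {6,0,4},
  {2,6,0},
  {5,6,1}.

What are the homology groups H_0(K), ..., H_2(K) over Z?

Fix the vertex order 0 < 1 < 2 < 3 < 4 < 5 < 6 and write every simplex with vertices in increasing order. Then dim K = 2 and the simplices of K are:

  0-simplices (7): [0], [1], [2], [3], [4], [5], [6]
  1-simplices (21): [0,1], [0,2], [0,3], [0,4], [0,5], [0,6], [1,2], [1,3], [1,4], [1,5], [1,6], [2,3], [2,4], [2,5], [2,6], [3,4], [3,5], [3,6], [4,5], [4,6], [5,6]
  2-simplices (14): [0,1,3], [0,1,5], [0,2,3], [0,2,6], [0,4,5], [0,4,6], [1,2,4], [1,2,6], [1,3,4], [1,5,6], [2,3,5], [2,4,5], [3,4,6], [3,5,6]

Hence C_0 ≅ Z^7, C_1 ≅ Z^21, C_2 ≅ Z^14.

∂_1: C_1 → C_0 maps an edge to its endpoints' difference, ∂[p,q] = q − p.
This gives a 7×21 integer matrix of rank 6; reducing to Smith normal form yields diagonal entries (1,1,1,1,1,1).

Boundary ∂_2: C_2 → C_1 acts by ∂[p,q,r] = [q,r] − [p,r] + [p,q]. For instance
  ∂[0,2,6] = [2,6] − [0,6] + [0,2],
  ∂[2,3,5] = [3,5] − [2,5] + [2,3].
This gives a 21×14 integer matrix of rank 13; reducing to Smith normal form yields diagonal entries (1,1,1,1,1,1,1,1,1,1,1,1,1).

Now H_k = ker ∂_k / im ∂_{k+1}, so:

  H_0: rank C_0 − rank ∂_1 = 7 − 6 = 1, and the invariant factors of ∂_1 are all 1, so H_0 ≅ Z.
  H_1: rank ker ∂_1 − rank ∂_2 = (21 − 6) − 13 = 2, and the invariant factors of ∂_2 are all 1, so H_1 ≅ Z^2.
  H_2: rank ker ∂_2 − rank ∂_3 = (14 − 13) − 0 = 1, and there is no ∂_3, so H_2 ≅ Z.

As a check, the Euler characteristic is 7 − 21 + 14 = 0, which agrees with 1 − 2 + 1 = 0.

H_0 = Z,  H_1 = Z^2,  H_2 = Z.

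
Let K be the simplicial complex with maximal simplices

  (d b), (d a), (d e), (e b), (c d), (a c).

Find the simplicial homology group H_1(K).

H_1 = Z^2.

K has 5 vertices, 6 edges.
rank ∂_1 = 4, rank ∂_2 = 0 ⇒ b_1 = 6 − 4 − 0 = 2. So H_1 ≅ Z^2.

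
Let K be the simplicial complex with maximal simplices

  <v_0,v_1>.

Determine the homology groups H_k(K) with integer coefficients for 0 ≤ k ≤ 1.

H_0 ≅ Z,  H_1 = 0.

We work with the vertex ordering v_0 < v_1. The simplices of K, each written with vertices in increasing order, are:

  0-simplices (2): [v_0], [v_1]
  1-simplices (1): [v_0,v_1]

Hence C_0 ≅ Z^2, C_1 ≅ Z^1.

Boundary ∂_1: C_1 → C_0 sends each edge [p,q] (with p < q) to q − p. For instance
  ∂[v_0,v_1] = [v_1] − [v_0].
As a 2×1 matrix over Z this has rank 1, with invariant factors (1).

Reading off H_k = ker ∂_k / im ∂_{k+1}:

  H_0: rank C_0 − rank ∂_1 = 2 − 1 = 1, and the invariant factors of ∂_1 are all 1, so H_0 = Z.
  H_1: rank ker ∂_1 − rank ∂_2 = (1 − 1) − 0 = 0, and there is no ∂_2, so H_1 = 0.

(K is a triangulation of the 1-simplex.)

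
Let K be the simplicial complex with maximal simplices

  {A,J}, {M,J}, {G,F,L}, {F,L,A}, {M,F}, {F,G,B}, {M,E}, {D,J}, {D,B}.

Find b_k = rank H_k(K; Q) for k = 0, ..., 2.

Take the total order A < B < D < E < F < G < J < L < M on the vertex set. Then K (dimension 2) consists of the simplices:

  0-simplices (9): A, B, D, E, F, G, J, L, M
  1-simplices (13): AF, AJ, AL, BD, BF, BG, DJ, EM, FG, FL, FM, GL, JM
  2-simplices (3): AFL, BFG, FGL

Hence C_0 ≅ Z^9, C_1 ≅ Z^13, C_2 ≅ Z^3.

∂_1: C_1 → C_0 sends each edge [p,q] (with p < q) to q − p. For instance
  ∂FM = M − F.
As a 9×13 matrix over Z this has rank 8, with invariant factors (1,1,1,1,1,1,1,1).

The boundary map ∂_2: C_2 → C_1 maps a triangle to the signed sum of its edges. For instance
  ∂AFL = FL − AL + AF,
  ∂BFG = FG − BG + BF.
As a 13×3 matrix over Z this has rank 3, with invariant factors (1,1,1).

Now H_k = ker ∂_k / im ∂_{k+1}, so:

  H_0: rank C_0 − rank ∂_1 = 9 − 8 = 1, and the invariant factors of ∂_1 are all 1, so H_0 = Z.
  H_1: rank ker ∂_1 − rank ∂_2 = (13 − 8) − 3 = 2, and the invariant factors of ∂_2 are all 1, so H_1 = Z^2.
  H_2: rank ker ∂_2 − rank ∂_3 = (3 − 3) − 0 = 0, and there is no ∂_3, so H_2 = 0.

As a check, the Euler characteristic is 9 − 13 + 3 = -1, which agrees with 1 − 2 + 0 = -1.

Hence the Betti numbers are b_0 = 1, b_1 = 2, b_2 = 0.

b_0 = 1, b_1 = 2, b_2 = 0.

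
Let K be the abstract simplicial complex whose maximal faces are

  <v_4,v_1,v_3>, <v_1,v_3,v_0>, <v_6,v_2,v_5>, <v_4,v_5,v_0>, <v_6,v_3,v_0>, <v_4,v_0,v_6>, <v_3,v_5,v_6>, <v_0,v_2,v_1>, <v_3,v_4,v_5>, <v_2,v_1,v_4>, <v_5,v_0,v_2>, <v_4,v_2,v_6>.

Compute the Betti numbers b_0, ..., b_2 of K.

b_0 = 1, b_1 = 0, b_2 = 0.

Order the vertices as v_0 < v_1 < v_2 < v_3 < v_4 < v_5 < v_6. Listing each simplex with vertices in this order, K has dimension 2 with simplices:

  0-simplices (7): [v_0], [v_1], [v_2], [v_3], [v_4], [v_5], [v_6]
  1-simplices (18): (18 of them)
  2-simplices (12): (12 of them)

so the chain groups are C_0 ≅ Z^7, C_1 ≅ Z^18, C_2 ≅ Z^12.

The boundary map ∂_1: C_1 → C_0 maps an edge to its endpoints' difference, ∂[p,q] = q − p. For instance
  ∂[v_2,v_6] = [v_6] − [v_2].
This gives a 7×18 integer matrix of rank 6; reducing to Smith normal form yields diagonal entries (1,1,1,1,1,1).

∂_2: C_2 → C_1 sends each 2-simplex [p,q,r] to [q,r] − [p,r] + [p,q]. For instance
  ∂[v_1,v_3,v_4] = [v_3,v_4] − [v_1,v_4] + [v_1,v_3],
  ∂[v_2,v_4,v_6] = [v_4,v_6] − [v_2,v_6] + [v_2,v_4].
As a 18×12 matrix over Z this has rank 12, with invariant factors (1,1,1,1,1,1,1,1,1,1,1,2).

Reading off H_k = ker ∂_k / im ∂_{k+1}:

  H_0: rank C_0 − rank ∂_1 = 7 − 6 = 1, and the invariant factors of ∂_1 are all 1, so H_0 = Z.
  H_1: rank ker ∂_1 − rank ∂_2 = (18 − 6) − 12 = 0, and ∂_2 has invariant factor 2 > 1, so H_1 = Z/2.
  H_2: rank ker ∂_2 − rank ∂_3 = (12 − 12) − 0 = 0, and there is no ∂_3, so H_2 = 0.

Hence the Betti numbers are b_0 = 1, b_1 = 0, b_2 = 0.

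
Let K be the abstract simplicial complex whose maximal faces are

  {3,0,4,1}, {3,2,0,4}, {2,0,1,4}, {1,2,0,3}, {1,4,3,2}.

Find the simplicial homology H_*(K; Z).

H_0 ≅ Z,  H_1 = 0,  H_2 = 0,  H_3 ≅ Z.

We work with the vertex ordering 0 < 1 < 2 < 3 < 4. The simplices of K, each written with vertices in increasing order, are:

  0-simplices (5): [0], [1], [2], [3], [4]
  1-simplices (10): [0,1], [0,2], [0,3], [0,4], [1,2], [1,3], [1,4], [2,3], [2,4], [3,4]
  2-simplices (10): [0,1,2], [0,1,3], [0,1,4], [0,2,3], [0,2,4], [0,3,4], [1,2,3], [1,2,4], [1,3,4], [2,3,4]
  3-simplices (5): [0,1,2,3], [0,1,2,4], [0,1,3,4], [0,2,3,4], [1,2,3,4]

so the chain groups are C_0 ≅ Z^5, C_1 ≅ Z^10, C_2 ≅ Z^10, C_3 ≅ Z^5.

∂_1: C_1 → C_0 is given by ∂[p,q] = [q] − [p]. For instance
  ∂[0,3] = [3] − [0].
This gives a 5×10 integer matrix of rank 4; reducing to Smith normal form yields diagonal entries (1,1,1,1).

∂_2: C_2 → C_1 sends each 2-simplex [p,q,r] to [q,r] − [p,r] + [p,q]. For instance
  ∂[0,1,3] = [1,3] − [0,3] + [0,1],
  ∂[2,3,4] = [3,4] − [2,4] + [2,3].
The resulting 10×10 matrix has rank 6, and its Smith normal form has invariant factors (1,1,1,1,1,1).

Boundary ∂_3: C_3 → C_2 sends each 3-simplex σ to the alternating sum Σ_i (−1)^i (σ with its i-th vertex removed). For instance
  ∂[0,1,3,4] = [1,3,4] − [0,3,4] + [0,1,4] − [0,1,3],
  ∂[1,2,3,4] = [2,3,4] − [1,3,4] + [1,2,4] − [1,2,3].
As a 10×5 matrix over Z this has rank 4, with invariant factors (1,1,1,1).

From H_k ≅ ker(∂_k) / im(∂_{k+1}) we obtain:

  H_0: rank C_0 − rank ∂_1 = 5 − 4 = 1, and the invariant factors of ∂_1 are all 1, so H_0 = Z.
  H_1: rank ker ∂_1 − rank ∂_2 = (10 − 4) − 6 = 0, and the invariant factors of ∂_2 are all 1, so H_1 = 0.
  H_2: rank ker ∂_2 − rank ∂_3 = (10 − 6) − 4 = 0, and the invariant factors of ∂_3 are all 1, so H_2 = 0.
  H_3: rank ker ∂_3 − rank ∂_4 = (5 − 4) − 0 = 1, and there is no ∂_4, so H_3 = Z.

As a check, the Euler characteristic is 5 − 10 + 10 − 5 = 0, which agrees with 1 − 0 + 0 − 1 = 0.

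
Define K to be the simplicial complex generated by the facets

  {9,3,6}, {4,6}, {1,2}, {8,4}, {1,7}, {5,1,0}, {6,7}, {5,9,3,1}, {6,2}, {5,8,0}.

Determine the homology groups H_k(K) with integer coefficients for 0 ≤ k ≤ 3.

Order the vertices as 0 < 1 < 2 < 3 < 4 < 5 < 6 < 7 < 8 < 9. Listing each simplex with vertices in this order, K has dimension 3 with simplices:

  0-simplices (10): [0], [1], [2], [3], [4], [5], [6], [7], [8], [9]
  1-simplices (18): [0,1], [0,5], [0,8], [1,2], [1,3], [1,5], [1,7], [1,9], [2,6], [3,5], [3,6], [3,9], [4,6], [4,8], [5,8], [5,9], [6,7], [6,9]
  2-simplices (7): [0,1,5], [0,5,8], [1,3,5], [1,3,9], [1,5,9], [3,5,9], [3,6,9]
  3-simplices (1): [1,3,5,9]

giving chain groups C_0 ≅ Z^10, C_1 ≅ Z^18, C_2 ≅ Z^7, C_3 ≅ Z^1.

∂_1: C_1 → C_0 maps an edge to its endpoints' difference, ∂[p,q] = q − p. For instance
  ∂[1,9] = [9] − [1].
The resulting 10×18 matrix has rank 9, and its Smith normal form has invariant factors (1,1,1,1,1,1,1,1,1).

Boundary ∂_2: C_2 → C_1 acts by ∂[p,q,r] = [q,r] − [p,r] + [p,q]. For instance
  ∂[0,5,8] = [5,8] − [0,8] + [0,5],
  ∂[0,1,5] = [1,5] − [0,5] + [0,1].
As a 18×7 matrix over Z this has rank 6, with invariant factors (1,1,1,1,1,1).

∂_3: C_3 → C_2 sends each 3-simplex σ to the alternating sum Σ_i (−1)^i (σ with its i-th vertex removed). For instance
  ∂[1,3,5,9] = [3,5,9] − [1,5,9] + [1,3,9] − [1,3,5].
The 7×1 boundary matrix has rank 1 and Smith normal form diag(1).

Now H_k = ker ∂_k / im ∂_{k+1}, so:

  H_0: rank C_0 − rank ∂_1 = 10 − 9 = 1, and the invariant factors of ∂_1 are all 1, so H_0 = Z.
  H_1: rank ker ∂_1 − rank ∂_2 = (18 − 9) − 6 = 3, and the invariant factors of ∂_2 are all 1, so H_1 = Z^3.
  H_2: rank ker ∂_2 − rank ∂_3 = (7 − 6) − 1 = 0, and the invariant factors of ∂_3 are all 1, so H_2 = 0.
  H_3: rank ker ∂_3 − rank ∂_4 = (1 − 1) − 0 = 0, and there is no ∂_4, so H_3 = 0.

H_0 ≅ Z,  H_1 ≅ Z^3,  H_2 = 0,  H_3 = 0.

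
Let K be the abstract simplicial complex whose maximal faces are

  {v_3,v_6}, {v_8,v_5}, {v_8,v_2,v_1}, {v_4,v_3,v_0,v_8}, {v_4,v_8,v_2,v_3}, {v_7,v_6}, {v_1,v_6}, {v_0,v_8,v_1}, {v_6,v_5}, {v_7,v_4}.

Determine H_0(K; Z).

H_0 ≅ Z.

Take the total order v_0 < v_1 < v_2 < v_3 < v_4 < v_5 < v_6 < v_7 < v_8 on the vertex set. Then K (dimension 3) consists of the simplices:

  0-simplices (9): [v_0], [v_1], [v_2], [v_3], [v_4], [v_5], [v_6], [v_7], [v_8]
  1-simplices (18): (18 of them)
  2-simplices (9): [v_0,v_1,v_8], [v_0,v_3,v_4], [v_0,v_3,v_8], [v_0,v_4,v_8], [v_1,v_2,v_8], [v_2,v_3,v_4], [v_2,v_3,v_8], [v_2,v_4,v_8], [v_3,v_4,v_8]
  3-simplices (2): [v_0,v_3,v_4,v_8], [v_2,v_3,v_4,v_8]

giving chain groups C_0 ≅ Z^9, C_1 ≅ Z^18, C_2 ≅ Z^9, C_3 ≅ Z^2.

∂_1: C_1 → C_0 sends each edge [p,q] (with p < q) to q − p.
The 9×18 boundary matrix has rank 8 and Smith normal form diag(1,1,1,1,1,1,1,1).

∂_2: C_2 → C_1 acts by ∂[p,q,r] = [q,r] − [p,r] + [p,q]. For instance
  ∂[v_2,v_3,v_8] = [v_3,v_8] − [v_2,v_8] + [v_2,v_3],
  ∂[v_3,v_4,v_8] = [v_4,v_8] − [v_3,v_8] + [v_3,v_4].
This gives a 18×9 integer matrix of rank 7; reducing to Smith normal form yields diagonal entries (1,1,1,1,1,1,1).

∂_3: C_3 → C_2 sends each 3-simplex σ to the alternating sum Σ_i (−1)^i (σ with its i-th vertex removed). For instance
  ∂[v_0,v_3,v_4,v_8] = [v_3,v_4,v_8] − [v_0,v_4,v_8] + [v_0,v_3,v_8] − [v_0,v_3,v_4],
  ∂[v_2,v_3,v_4,v_8] = [v_3,v_4,v_8] − [v_2,v_4,v_8] + [v_2,v_3,v_8] − [v_2,v_3,v_4].
The resulting 9×2 matrix has rank 2, and its Smith normal form has invariant factors (1,1).

Reading off H_k = ker ∂_k / im ∂_{k+1}:

  H_0: rank C_0 − rank ∂_1 = 9 − 8 = 1, and the invariant factors of ∂_1 are all 1, so H_0 ≅ Z.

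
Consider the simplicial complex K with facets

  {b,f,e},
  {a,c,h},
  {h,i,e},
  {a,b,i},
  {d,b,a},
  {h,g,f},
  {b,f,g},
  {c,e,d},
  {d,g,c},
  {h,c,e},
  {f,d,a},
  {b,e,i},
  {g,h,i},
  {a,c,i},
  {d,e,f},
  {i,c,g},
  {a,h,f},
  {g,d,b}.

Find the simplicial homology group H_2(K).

H_2 = 0.

Fix the vertex order a < b < c < d < e < f < g < h < i and write every simplex with vertices in increasing order. Then dim K = 2 and the simplices of K are:

  0-simplices (9): a, b, c, d, e, f, g, h, i
  1-simplices (27): ab, ac, ad, af, ah, ai, bd, be, bf, bg, bi, cd, ce, cg, ch, ci, de, df, dg, ef, eh, ei, fg, fh, gh, gi, hi
  2-simplices (18): abd, abi, ach, aci, adf, afh, bdg, bef, bei, bfg, cde, cdg, ceh, cgi, def, ehi, fgh, ghi

Hence C_0 ≅ Z^9, C_1 ≅ Z^27, C_2 ≅ Z^18.

∂_1: C_1 → C_0 is given by ∂[p,q] = [q] − [p]. For instance
  ∂fg = g − f.
As a 9×27 matrix over Z this has rank 8, with invariant factors (1,1,1,1,1,1,1,1).

∂_2: C_2 → C_1 sends each 2-simplex [p,q,r] to [q,r] − [p,r] + [p,q]. For instance
  ∂cde = de − ce + cd,
  ∂ach = ch − ah + ac.
The 27×18 boundary matrix has rank 18 and Smith normal form diag(1,1,1,1,1,1,1,1,1,1,1,1,1,1,1,1,1,2).

Reading off H_k = ker ∂_k / im ∂_{k+1}:

  H_2: rank ker ∂_2 − rank ∂_3 = (18 − 18) − 0 = 0, and there is no ∂_3, so H_2 ≅ 0.

(K is a triangulation of the Klein bottle.)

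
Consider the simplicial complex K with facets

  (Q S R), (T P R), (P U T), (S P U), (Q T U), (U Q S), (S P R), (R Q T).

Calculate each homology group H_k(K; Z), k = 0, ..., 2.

H_0 ≅ Z,  H_1 = 0,  H_2 ≅ Z.

Fix the vertex order P < Q < R < S < T < U and write every simplex with vertices in increasing order. Then dim K = 2 and the simplices of K are:

  0-simplices (6): P, Q, R, S, T, U
  1-simplices (12): PR, PS, PT, PU, QR, QS, QT, QU, RS, RT, SU, TU
  2-simplices (8): PRS, PRT, PSU, PTU, QRS, QRT, QSU, QTU

so the chain groups are C_0 ≅ Z^6, C_1 ≅ Z^12, C_2 ≅ Z^8.

The boundary map ∂_1: C_1 → C_0 sends each edge [p,q] (with p < q) to q − p. For instance
  ∂RS = S − R.
The resulting 6×12 matrix has rank 5, and its Smith normal form has invariant factors (1,1,1,1,1).

∂_2: C_2 → C_1 sends each 2-simplex [p,q,r] to [q,r] − [p,r] + [p,q]. For instance
  ∂PRT = RT − PT + PR,
  ∂PSU = SU − PU + PS.
The 12×8 boundary matrix has rank 7 and Smith normal form diag(1,1,1,1,1,1,1).

Reading off H_k = ker ∂_k / im ∂_{k+1}:

  H_0: rank C_0 − rank ∂_1 = 6 − 5 = 1, and the invariant factors of ∂_1 are all 1, so H_0 = Z.
  H_1: rank ker ∂_1 − rank ∂_2 = (12 − 5) − 7 = 0, and the invariant factors of ∂_2 are all 1, so H_1 = 0.
  H_2: rank ker ∂_2 − rank ∂_3 = (8 − 7) − 0 = 1, and there is no ∂_3, so H_2 = Z.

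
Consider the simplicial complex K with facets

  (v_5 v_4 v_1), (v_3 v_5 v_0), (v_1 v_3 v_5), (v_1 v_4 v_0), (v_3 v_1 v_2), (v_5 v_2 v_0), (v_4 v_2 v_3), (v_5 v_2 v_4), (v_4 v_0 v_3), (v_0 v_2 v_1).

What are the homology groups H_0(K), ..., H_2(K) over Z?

H_0 = Z,  H_1 = Z/2Z,  H_2 = 0.

Take the total order v_0 < v_1 < v_2 < v_3 < v_4 < v_5 on the vertex set. Then K (dimension 2) consists of the simplices:

  0-simplices (6): [v_0], [v_1], [v_2], [v_3], [v_4], [v_5]
  1-simplices (15): (15 of them)
  2-simplices (10): [v_0,v_1,v_2], [v_0,v_1,v_4], [v_0,v_2,v_5], [v_0,v_3,v_4], [v_0,v_3,v_5], [v_1,v_2,v_3], [v_1,v_3,v_5], [v_1,v_4,v_5], [v_2,v_3,v_4], [v_2,v_4,v_5]

so the chain groups are C_0 ≅ Z^6, C_1 ≅ Z^15, C_2 ≅ Z^10.

∂_1: C_1 → C_0 maps an edge to its endpoints' difference, ∂[p,q] = q − p. For instance
  ∂[v_0,v_1] = [v_1] − [v_0].
The resulting 6×15 matrix has rank 5, and its Smith normal form has invariant factors (1,1,1,1,1).

∂_2: C_2 → C_1 acts by ∂[p,q,r] = [q,r] − [p,r] + [p,q]. For instance
  ∂[v_2,v_3,v_4] = [v_3,v_4] − [v_2,v_4] + [v_2,v_3],
  ∂[v_1,v_2,v_3] = [v_2,v_3] − [v_1,v_3] + [v_1,v_2].
This gives a 15×10 integer matrix of rank 10; reducing to Smith normal form yields diagonal entries (1,1,1,1,1,1,1,1,1,2).

Reading off H_k = ker ∂_k / im ∂_{k+1}:

  H_0: rank C_0 − rank ∂_1 = 6 − 5 = 1, and the invariant factors of ∂_1 are all 1, so H_0 ≅ Z.
  H_1: rank ker ∂_1 − rank ∂_2 = (15 − 5) − 10 = 0, and ∂_2 has invariant factor 2 > 1, so H_1 ≅ Z/2Z.
  H_2: rank ker ∂_2 − rank ∂_3 = (10 − 10) − 0 = 0, and there is no ∂_3, so H_2 ≅ 0.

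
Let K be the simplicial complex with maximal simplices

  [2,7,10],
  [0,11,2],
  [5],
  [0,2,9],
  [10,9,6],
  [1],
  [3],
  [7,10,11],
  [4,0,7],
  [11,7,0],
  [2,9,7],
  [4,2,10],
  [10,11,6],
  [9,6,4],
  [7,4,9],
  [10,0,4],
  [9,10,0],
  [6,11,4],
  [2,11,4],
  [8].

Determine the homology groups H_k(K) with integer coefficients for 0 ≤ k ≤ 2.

Fix the vertex order 0 < 1 < 2 < 3 < 4 < 5 < 6 < 7 < 8 < 9 < 10 < 11 and write every simplex with vertices in increasing order. Then dim K = 2 and the simplices of K are:

  0-simplices (12): [0], [1], [2], [3], [4], [5], [6], [7], [8], [9], [10], [11]
  1-simplices (24): (24 of them)
  2-simplices (16): [0,2,9], [0,2,11], [0,4,7], [0,4,10], [0,7,11], [0,9,10], [2,4,10], [2,4,11], [2,7,9], [2,7,10], [4,6,9], [4,6,11], [4,7,9], [6,9,10], [6,10,11], [7,10,11]

giving chain groups C_0 ≅ Z^12, C_1 ≅ Z^24, C_2 ≅ Z^16.

∂_1: C_1 → C_0 sends each edge [p,q] (with p < q) to q − p. For instance
  ∂[7,11] = [11] − [7].
This gives a 12×24 integer matrix of rank 7; reducing to Smith normal form yields diagonal entries (1,1,1,1,1,1,1).

∂_2: C_2 → C_1 maps a triangle to the signed sum of its edges. For instance
  ∂[7,10,11] = [10,11] − [7,11] + [7,10],
  ∂[2,4,11] = [4,11] − [2,11] + [2,4].
The resulting 24×16 matrix has rank 15, and its Smith normal form has invariant factors (1,1,1,1,1,1,1,1,1,1,1,1,1,1,1).

From H_k ≅ ker(∂_k) / im(∂_{k+1}) we obtain:

  H_0: rank C_0 − rank ∂_1 = 12 − 7 = 5, and the invariant factors of ∂_1 are all 1, so H_0 ≅ Z^5.
  H_1: rank ker ∂_1 − rank ∂_2 = (24 − 7) − 15 = 2, and the invariant factors of ∂_2 are all 1, so H_1 ≅ Z^2.
  H_2: rank ker ∂_2 − rank ∂_3 = (16 − 15) − 0 = 1, and there is no ∂_3, so H_2 ≅ Z.

H_0 ≅ Z^5,  H_1 ≅ Z^2,  H_2 ≅ Z.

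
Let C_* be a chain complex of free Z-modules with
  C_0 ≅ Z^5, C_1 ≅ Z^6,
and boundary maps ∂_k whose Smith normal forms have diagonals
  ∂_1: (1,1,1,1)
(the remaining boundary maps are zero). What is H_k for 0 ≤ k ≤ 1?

H_0: b_0 = 5 − 0 − 4 = 1; torsion from ∂_1 factors > 1: none. So H_0 ≅ Z.
H_1: b_1 = 6 − 4 − 0 = 2; torsion from ∂_2 factors > 1: none. So H_1 ≅ Z^2.

H_0 ≅ Z,  H_1 ≅ Z^2.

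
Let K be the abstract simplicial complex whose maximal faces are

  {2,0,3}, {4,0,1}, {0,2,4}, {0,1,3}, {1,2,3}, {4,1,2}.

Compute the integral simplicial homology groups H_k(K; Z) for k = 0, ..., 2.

K has 5 vertices, 9 edges, 6 triangles.
rank ∂_0 = 0, rank ∂_1 = 4 ⇒ b_0 = 5 − 0 − 4 = 1; all invariant factors of ∂_1 are 1 so no torsion. So H_0 ≅ Z.
rank ∂_1 = 4, rank ∂_2 = 5 ⇒ b_1 = 9 − 4 − 5 = 0; all invariant factors of ∂_2 are 1 so no torsion. So H_1 ≅ 0.
rank ∂_2 = 5, rank ∂_3 = 0 ⇒ b_2 = 6 − 5 − 0 = 1. So H_2 ≅ Z.

H_0 = Z,  H_1 = 0,  H_2 = Z.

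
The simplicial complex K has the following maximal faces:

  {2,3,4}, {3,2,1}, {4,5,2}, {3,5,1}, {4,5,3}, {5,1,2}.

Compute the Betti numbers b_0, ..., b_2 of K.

K has 5 vertices, 9 edges, 6 triangles.
rank ∂_0 = 0, rank ∂_1 = 4 ⇒ b_0 = 5 − 0 − 4 = 1; all invariant factors of ∂_1 are 1 so no torsion. So H_0 ≅ Z.
rank ∂_1 = 4, rank ∂_2 = 5 ⇒ b_1 = 9 − 4 − 5 = 0; all invariant factors of ∂_2 are 1 so no torsion. So H_1 ≅ 0.
rank ∂_2 = 5, rank ∂_3 = 0 ⇒ b_2 = 6 − 5 − 0 = 1. So H_2 ≅ Z.

b_0 = 1, b_1 = 0, b_2 = 1.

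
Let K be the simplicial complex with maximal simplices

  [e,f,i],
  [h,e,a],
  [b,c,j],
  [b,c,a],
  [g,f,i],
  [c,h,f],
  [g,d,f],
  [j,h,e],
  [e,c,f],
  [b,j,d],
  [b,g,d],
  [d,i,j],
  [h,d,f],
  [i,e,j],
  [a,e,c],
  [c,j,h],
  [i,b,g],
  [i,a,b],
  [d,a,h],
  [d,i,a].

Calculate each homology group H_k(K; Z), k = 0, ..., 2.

H_0 ≅ Z,  H_1 ≅ Z ⊕ Z/2Z,  H_2 = 0.

Order the vertices as a < b < c < d < e < f < g < h < i < j. Listing each simplex with vertices in this order, K has dimension 2 with simplices:

  0-simplices (10): a, b, c, d, e, f, g, h, i, j
  1-simplices (30): ab, ac, ad, ae, ah, ai, bc, bd, bg, bi, bj, ce, cf, ch, cj, df, dg, dh, di, dj, ef, eh, ei, ej, fg, fh, fi, gi, hj, ij
  2-simplices (20): abc, abi, ace, adh, adi, aeh, bcj, bdg, bdj, bgi, cef, cfh, chj, dfg, dfh, dij, efi, ehj, eij, fgi

giving chain groups C_0 ≅ Z^10, C_1 ≅ Z^30, C_2 ≅ Z^20.

Boundary ∂_1: C_1 → C_0 sends each edge [p,q] (with p < q) to q − p.
The 10×30 boundary matrix has rank 9 and Smith normal form diag(1,1,1,1,1,1,1,1,1).

∂_2: C_2 → C_1 maps a triangle to the signed sum of its edges. For instance
  ∂dfh = fh − dh + df,
  ∂efi = fi − ei + ef.
This gives a 30×20 integer matrix of rank 20; reducing to Smith normal form yields diagonal entries (1,1,1,1,1,1,1,1,1,1,1,1,1,1,1,1,1,1,1,2).

Reading off H_k = ker ∂_k / im ∂_{k+1}:

  H_0: rank C_0 − rank ∂_1 = 10 − 9 = 1, and the invariant factors of ∂_1 are all 1, so H_0 = Z.
  H_1: rank ker ∂_1 − rank ∂_2 = (30 − 9) − 20 = 1, and ∂_2 has invariant factor 2 > 1, so H_1 = Z ⊕ Z/2Z.
  H_2: rank ker ∂_2 − rank ∂_3 = (20 − 20) − 0 = 0, and there is no ∂_3, so H_2 = 0.

As a check, the Euler characteristic is 10 − 30 + 20 = 0, which agrees with 1 − 1 + 0 = 0.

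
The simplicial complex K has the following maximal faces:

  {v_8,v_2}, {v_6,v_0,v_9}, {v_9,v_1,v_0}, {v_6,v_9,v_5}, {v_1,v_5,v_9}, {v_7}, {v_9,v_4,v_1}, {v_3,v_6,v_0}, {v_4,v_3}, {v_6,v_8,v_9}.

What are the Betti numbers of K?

Take the total order v_0 < v_1 < v_2 < v_3 < v_4 < v_5 < v_6 < v_7 < v_8 < v_9 on the vertex set. Then K (dimension 2) consists of the simplices:

  0-simplices (10): [v_0], [v_1], [v_2], [v_3], [v_4], [v_5], [v_6], [v_7], [v_8], [v_9]
  1-simplices (16): (16 of them)
  2-simplices (7): [v_0,v_1,v_9], [v_0,v_3,v_6], [v_0,v_6,v_9], [v_1,v_4,v_9], [v_1,v_5,v_9], [v_5,v_6,v_9], [v_6,v_8,v_9]

giving chain groups C_0 ≅ Z^10, C_1 ≅ Z^16, C_2 ≅ Z^7.

∂_1: C_1 → C_0 maps an edge to its endpoints' difference, ∂[p,q] = q − p. For instance
  ∂[v_0,v_3] = [v_3] − [v_0].
The resulting 10×16 matrix has rank 8, and its Smith normal form has invariant factors (1,1,1,1,1,1,1,1).

Boundary ∂_2: C_2 → C_1 acts by ∂[p,q,r] = [q,r] − [p,r] + [p,q]. For instance
  ∂[v_1,v_4,v_9] = [v_4,v_9] − [v_1,v_9] + [v_1,v_4],
  ∂[v_6,v_8,v_9] = [v_8,v_9] − [v_6,v_9] + [v_6,v_8].
The 16×7 boundary matrix has rank 7 and Smith normal form diag(1,1,1,1,1,1,1).

Reading off H_k = ker ∂_k / im ∂_{k+1}:

  H_0: rank C_0 − rank ∂_1 = 10 − 8 = 2, and the invariant factors of ∂_1 are all 1, so H_0 ≅ Z^2.
  H_1: rank ker ∂_1 − rank ∂_2 = (16 − 8) − 7 = 1, and the invariant factors of ∂_2 are all 1, so H_1 ≅ Z.
  H_2: rank ker ∂_2 − rank ∂_3 = (7 − 7) − 0 = 0, and there is no ∂_3, so H_2 ≅ 0.

As a check, the Euler characteristic is 10 − 16 + 7 = 1, which agrees with 2 − 1 + 0 = 1.

Hence the Betti numbers are b_0 = 2, b_1 = 1, b_2 = 0.

b_0 = 2, b_1 = 1, b_2 = 0.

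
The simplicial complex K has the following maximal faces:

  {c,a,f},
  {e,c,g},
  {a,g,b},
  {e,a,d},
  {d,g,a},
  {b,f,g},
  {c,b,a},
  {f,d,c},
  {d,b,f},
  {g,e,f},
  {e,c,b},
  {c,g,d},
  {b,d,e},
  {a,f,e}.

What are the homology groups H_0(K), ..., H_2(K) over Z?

H_0 = Z,  H_1 = Z^2,  H_2 = Z.

Order the vertices as a < b < c < d < e < f < g. Listing each simplex with vertices in this order, K has dimension 2 with simplices:

  0-simplices (7): a, b, c, d, e, f, g
  1-simplices (21): ab, ac, ad, ae, af, ag, bc, bd, be, bf, bg, cd, ce, cf, cg, de, df, dg, ef, eg, fg
  2-simplices (14): abc, abg, acf, ade, adg, aef, bce, bde, bdf, bfg, cdf, cdg, ceg, efg

Hence C_0 ≅ Z^7, C_1 ≅ Z^21, C_2 ≅ Z^14.

∂_1: C_1 → C_0 maps an edge to its endpoints' difference, ∂[p,q] = q − p.
This gives a 7×21 integer matrix of rank 6; reducing to Smith normal form yields diagonal entries (1,1,1,1,1,1).

Boundary ∂_2: C_2 → C_1 sends each 2-simplex [p,q,r] to [q,r] − [p,r] + [p,q]. For instance
  ∂acf = cf − af + ac,
  ∂efg = fg − eg + ef.
The resulting 21×14 matrix has rank 13, and its Smith normal form has invariant factors (1,1,1,1,1,1,1,1,1,1,1,1,1).

Reading off H_k = ker ∂_k / im ∂_{k+1}:

  H_0: rank C_0 − rank ∂_1 = 7 − 6 = 1, and the invariant factors of ∂_1 are all 1, so H_0 ≅ Z.
  H_1: rank ker ∂_1 − rank ∂_2 = (21 − 6) − 13 = 2, and the invariant factors of ∂_2 are all 1, so H_1 ≅ Z^2.
  H_2: rank ker ∂_2 − rank ∂_3 = (14 − 13) − 0 = 1, and there is no ∂_3, so H_2 ≅ Z.

(K is a triangulation of the torus T^2.)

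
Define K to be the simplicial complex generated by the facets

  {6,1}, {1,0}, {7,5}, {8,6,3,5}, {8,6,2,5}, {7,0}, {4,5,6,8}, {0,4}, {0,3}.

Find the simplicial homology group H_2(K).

H_2 ≅ 0.

We work with the vertex ordering 0 < 1 < 2 < 3 < 4 < 5 < 6 < 7 < 8. The simplices of K, each written with vertices in increasing order, are:

  0-simplices (9): [0], [1], [2], [3], [4], [5], [6], [7], [8]
  1-simplices (18): [0,1], [0,3], [0,4], [0,7], [1,6], [2,5], [2,6], [2,8], [3,5], [3,6], [3,8], [4,5], [4,6], [4,8], [5,6], [5,7], [5,8], [6,8]
  2-simplices (10): [2,5,6], [2,5,8], [2,6,8], [3,5,6], [3,5,8], [3,6,8], [4,5,6], [4,5,8], [4,6,8], [5,6,8]
  3-simplices (3): [2,5,6,8], [3,5,6,8], [4,5,6,8]

so the chain groups are C_0 ≅ Z^9, C_1 ≅ Z^18, C_2 ≅ Z^10, C_3 ≅ Z^3.

Boundary ∂_1: C_1 → C_0 sends each edge [p,q] (with p < q) to q − p. For instance
  ∂[5,7] = [7] − [5].
The resulting 9×18 matrix has rank 8, and its Smith normal form has invariant factors (1,1,1,1,1,1,1,1).

Boundary ∂_2: C_2 → C_1 maps a triangle to the signed sum of its edges. For instance
  ∂[4,6,8] = [6,8] − [4,8] + [4,6],
  ∂[4,5,6] = [5,6] − [4,6] + [4,5].
As a 18×10 matrix over Z this has rank 7, with invariant factors (1,1,1,1,1,1,1).

Boundary ∂_3: C_3 → C_2 sends each 3-simplex σ to the alternating sum Σ_i (−1)^i (σ with its i-th vertex removed). For instance
  ∂[3,5,6,8] = [5,6,8] − [3,6,8] + [3,5,8] − [3,5,6],
  ∂[4,5,6,8] = [5,6,8] − [4,6,8] + [4,5,8] − [4,5,6].
This gives a 10×3 integer matrix of rank 3; reducing to Smith normal form yields diagonal entries (1,1,1).

Now H_k = ker ∂_k / im ∂_{k+1}, so:

  H_2: rank ker ∂_2 − rank ∂_3 = (10 − 7) − 3 = 0, and the invariant factors of ∂_3 are all 1, so H_2 ≅ 0.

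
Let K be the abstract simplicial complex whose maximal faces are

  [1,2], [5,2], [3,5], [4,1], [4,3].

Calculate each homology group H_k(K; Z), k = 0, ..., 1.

Fix the vertex order 1 < 2 < 3 < 4 < 5 and write every simplex with vertices in increasing order. Then dim K = 1 and the simplices of K are:

  0-simplices (5): [1], [2], [3], [4], [5]
  1-simplices (5): [1,2], [1,4], [2,5], [3,4], [3,5]

Hence C_0 ≅ Z^5, C_1 ≅ Z^5.

The boundary map ∂_1: C_1 → C_0 is given by ∂[p,q] = [q] − [p]. For instance
  ∂[2,5] = [5] − [2].
This gives a 5×5 integer matrix of rank 4; reducing to Smith normal form yields diagonal entries (1,1,1,1).

From H_k ≅ ker(∂_k) / im(∂_{k+1}) we obtain:

  H_0: rank C_0 − rank ∂_1 = 5 − 4 = 1, and the invariant factors of ∂_1 are all 1, so H_0 ≅ Z.
  H_1: rank ker ∂_1 − rank ∂_2 = (5 − 4) − 0 = 1, and there is no ∂_2, so H_1 ≅ Z.

H_0 ≅ Z,  H_1 ≅ Z.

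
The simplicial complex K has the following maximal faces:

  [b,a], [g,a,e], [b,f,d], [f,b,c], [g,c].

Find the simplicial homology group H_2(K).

Take the total order a < b < c < d < e < f < g on the vertex set. Then K (dimension 2) consists of the simplices:

  0-simplices (7): a, b, c, d, e, f, g
  1-simplices (10): ab, ae, ag, bc, bd, bf, cf, cg, df, eg
  2-simplices (3): aeg, bcf, bdf

giving chain groups C_0 ≅ Z^7, C_1 ≅ Z^10, C_2 ≅ Z^3.

The boundary map ∂_1: C_1 → C_0 is given by ∂[p,q] = [q] − [p]. For instance
  ∂bf = f − b.
This gives a 7×10 integer matrix of rank 6; reducing to Smith normal form yields diagonal entries (1,1,1,1,1,1).

∂_2: C_2 → C_1 acts by ∂[p,q,r] = [q,r] − [p,r] + [p,q]. For instance
  ∂bcf = cf − bf + bc,
  ∂bdf = df − bf + bd.
As a 10×3 matrix over Z this has rank 3, with invariant factors (1,1,1).

Computing H_k = (kernel of ∂_k) / (image of ∂_{k+1}):

  H_2: rank ker ∂_2 − rank ∂_3 = (3 − 3) − 0 = 0, and there is no ∂_3, so H_2 = 0.

H_2 = 0.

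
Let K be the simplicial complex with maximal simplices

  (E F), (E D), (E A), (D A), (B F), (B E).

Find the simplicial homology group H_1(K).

H_1 = Z^2.

K has 5 vertices, 6 edges.
rank ∂_1 = 4, rank ∂_2 = 0 ⇒ b_1 = 6 − 4 − 0 = 2. So H_1 = Z^2.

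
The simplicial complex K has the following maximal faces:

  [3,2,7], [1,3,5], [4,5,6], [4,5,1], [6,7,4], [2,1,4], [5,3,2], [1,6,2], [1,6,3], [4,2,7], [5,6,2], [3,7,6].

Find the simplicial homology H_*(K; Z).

H_0 ≅ Z,  H_1 ≅ Z/2,  H_2 = 0.

We work with the vertex ordering 1 < 2 < 3 < 4 < 5 < 6 < 7. The simplices of K, each written with vertices in increasing order, are:

  0-simplices (7): [1], [2], [3], [4], [5], [6], [7]
  1-simplices (18): [1,2], [1,3], [1,4], [1,5], [1,6], [2,3], [2,4], [2,5], [2,6], [2,7], [3,5], [3,6], [3,7], [4,5], [4,6], [4,7], [5,6], [6,7]
  2-simplices (12): [1,2,4], [1,2,6], [1,3,5], [1,3,6], [1,4,5], [2,3,5], [2,3,7], [2,4,7], [2,5,6], [3,6,7], [4,5,6], [4,6,7]

so the chain groups are C_0 ≅ Z^7, C_1 ≅ Z^18, C_2 ≅ Z^12.

The boundary map ∂_1: C_1 → C_0 sends each edge [p,q] (with p < q) to q − p.
The resulting 7×18 matrix has rank 6, and its Smith normal form has invariant factors (1,1,1,1,1,1).

∂_2: C_2 → C_1 maps a triangle to the signed sum of its edges. For instance
  ∂[1,4,5] = [4,5] − [1,5] + [1,4],
  ∂[1,3,6] = [3,6] − [1,6] + [1,3].
The resulting 18×12 matrix has rank 12, and its Smith normal form has invariant factors (1,1,1,1,1,1,1,1,1,1,1,2).

Computing H_k = (kernel of ∂_k) / (image of ∂_{k+1}):

  H_0: rank C_0 − rank ∂_1 = 7 − 6 = 1, and the invariant factors of ∂_1 are all 1, so H_0 = Z.
  H_1: rank ker ∂_1 − rank ∂_2 = (18 − 6) − 12 = 0, and ∂_2 has invariant factor 2 > 1, so H_1 = Z/2.
  H_2: rank ker ∂_2 − rank ∂_3 = (12 − 12) − 0 = 0, and there is no ∂_3, so H_2 = 0.

As a check, the Euler characteristic is 7 − 18 + 12 = 1, which agrees with 1 − 0 + 0 = 1.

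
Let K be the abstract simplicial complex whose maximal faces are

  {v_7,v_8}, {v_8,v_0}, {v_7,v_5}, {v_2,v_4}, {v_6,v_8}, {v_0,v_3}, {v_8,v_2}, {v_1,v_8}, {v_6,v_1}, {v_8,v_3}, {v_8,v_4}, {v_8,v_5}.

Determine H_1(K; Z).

K has 9 vertices, 12 edges.
rank ∂_1 = 8, rank ∂_2 = 0 ⇒ b_1 = 12 − 8 − 0 = 4. So H_1 ≅ Z^4.

H_1 = Z^4.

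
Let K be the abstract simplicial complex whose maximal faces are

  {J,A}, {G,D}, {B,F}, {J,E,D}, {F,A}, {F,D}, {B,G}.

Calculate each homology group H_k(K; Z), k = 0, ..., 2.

H_0 ≅ Z,  H_1 ≅ Z^2,  H_2 = 0.

Fix the vertex order A < B < D < E < F < G < J and write every simplex with vertices in increasing order. Then dim K = 2 and the simplices of K are:

  0-simplices (7): A, B, D, E, F, G, J
  1-simplices (9): AF, AJ, BF, BG, DE, DF, DG, DJ, EJ
  2-simplices (1): DEJ

giving chain groups C_0 ≅ Z^7, C_1 ≅ Z^9, C_2 ≅ Z^1.

The boundary map ∂_1: C_1 → C_0 sends each edge [p,q] (with p < q) to q − p.
The 7×9 boundary matrix has rank 6 and Smith normal form diag(1,1,1,1,1,1).

Boundary ∂_2: C_2 → C_1 maps a triangle to the signed sum of its edges. For instance
  ∂DEJ = EJ − DJ + DE.
As a 9×1 matrix over Z this has rank 1, with invariant factors (1).

From H_k ≅ ker(∂_k) / im(∂_{k+1}) we obtain:

  H_0: rank C_0 − rank ∂_1 = 7 − 6 = 1, and the invariant factors of ∂_1 are all 1, so H_0 = Z.
  H_1: rank ker ∂_1 − rank ∂_2 = (9 − 6) − 1 = 2, and the invariant factors of ∂_2 are all 1, so H_1 = Z^2.
  H_2: rank ker ∂_2 − rank ∂_3 = (1 − 1) − 0 = 0, and there is no ∂_3, so H_2 = 0.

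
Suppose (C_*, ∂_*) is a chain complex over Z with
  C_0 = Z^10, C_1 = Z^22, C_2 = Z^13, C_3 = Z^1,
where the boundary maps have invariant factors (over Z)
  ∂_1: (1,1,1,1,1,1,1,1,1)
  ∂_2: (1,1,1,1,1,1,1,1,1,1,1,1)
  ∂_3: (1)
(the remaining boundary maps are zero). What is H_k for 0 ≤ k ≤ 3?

H_0 = Z,  H_1 = Z,  H_2 = 0,  H_3 = 0.

H_0: b_0 = 10 − 0 − 9 = 1; torsion from ∂_1 factors > 1: none. So H_0 = Z.
H_1: b_1 = 22 − 9 − 12 = 1; torsion from ∂_2 factors > 1: none. So H_1 = Z.
H_2: b_2 = 13 − 12 − 1 = 0; torsion from ∂_3 factors > 1: none. So H_2 = 0.
H_3: b_3 = 1 − 1 − 0 = 0; torsion from ∂_4 factors > 1: none. So H_3 = 0.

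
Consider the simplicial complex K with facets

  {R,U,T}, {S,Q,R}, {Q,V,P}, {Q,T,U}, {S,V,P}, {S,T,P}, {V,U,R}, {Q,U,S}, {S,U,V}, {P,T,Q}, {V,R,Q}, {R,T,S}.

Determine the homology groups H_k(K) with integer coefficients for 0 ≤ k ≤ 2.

H_0 ≅ Z,  H_1 ≅ Z/2,  H_2 = 0.

We work with the vertex ordering P < Q < R < S < T < U < V. The simplices of K, each written with vertices in increasing order, are:

  0-simplices (7): P, Q, R, S, T, U, V
  1-simplices (18): PQ, PS, PT, PV, QR, QS, QT, QU, QV, RS, RT, RU, RV, ST, SU, SV, TU, UV
  2-simplices (12): PQT, PQV, PST, PSV, QRS, QRV, QSU, QTU, RST, RTU, RUV, SUV

giving chain groups C_0 ≅ Z^7, C_1 ≅ Z^18, C_2 ≅ Z^12.

The boundary map ∂_1: C_1 → C_0 sends each edge [p,q] (with p < q) to q − p.
This gives a 7×18 integer matrix of rank 6; reducing to Smith normal form yields diagonal entries (1,1,1,1,1,1).

The boundary map ∂_2: C_2 → C_1 acts by ∂[p,q,r] = [q,r] − [p,r] + [p,q]. For instance
  ∂PQV = QV − PV + PQ,
  ∂QRS = RS − QS + QR.
The resulting 18×12 matrix has rank 12, and its Smith normal form has invariant factors (1,1,1,1,1,1,1,1,1,1,1,2).

From H_k ≅ ker(∂_k) / im(∂_{k+1}) we obtain:

  H_0: rank C_0 − rank ∂_1 = 7 − 6 = 1, and the invariant factors of ∂_1 are all 1, so H_0 = Z.
  H_1: rank ker ∂_1 − rank ∂_2 = (18 − 6) − 12 = 0, and ∂_2 has invariant factor 2 > 1, so H_1 = Z/2.
  H_2: rank ker ∂_2 − rank ∂_3 = (12 − 12) − 0 = 0, and there is no ∂_3, so H_2 = 0.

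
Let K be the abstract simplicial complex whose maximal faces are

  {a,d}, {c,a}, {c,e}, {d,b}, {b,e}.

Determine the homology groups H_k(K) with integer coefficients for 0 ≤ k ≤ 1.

H_0 = Z,  H_1 = Z.

Order the vertices as a < b < c < d < e. Listing each simplex with vertices in this order, K has dimension 1 with simplices:

  0-simplices (5): a, b, c, d, e
  1-simplices (5): ac, ad, bd, be, ce

Hence C_0 ≅ Z^5, C_1 ≅ Z^5.

∂_1: C_1 → C_0 sends each edge [p,q] (with p < q) to q − p. For instance
  ∂bd = d − b.
The resulting 5×5 matrix has rank 4, and its Smith normal form has invariant factors (1,1,1,1).

Reading off H_k = ker ∂_k / im ∂_{k+1}:

  H_0: rank C_0 − rank ∂_1 = 5 − 4 = 1, and the invariant factors of ∂_1 are all 1, so H_0 ≅ Z.
  H_1: rank ker ∂_1 − rank ∂_2 = (5 − 4) − 0 = 1, and there is no ∂_2, so H_1 ≅ Z.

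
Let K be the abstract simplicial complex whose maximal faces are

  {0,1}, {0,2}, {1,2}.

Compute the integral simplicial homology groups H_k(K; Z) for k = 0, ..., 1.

We work with the vertex ordering 0 < 1 < 2. The simplices of K, each written with vertices in increasing order, are:

  0-simplices (3): [0], [1], [2]
  1-simplices (3): [0,1], [0,2], [1,2]

giving chain groups C_0 ≅ Z^3, C_1 ≅ Z^3.

Boundary ∂_1: C_1 → C_0 sends each edge [p,q] (with p < q) to q − p. For instance
  ∂[1,2] = [2] − [1].
The resulting 3×3 matrix has rank 2, and its Smith normal form has invariant factors (1,1).

Computing H_k = (kernel of ∂_k) / (image of ∂_{k+1}):

  H_0: rank C_0 − rank ∂_1 = 3 − 2 = 1, and the invariant factors of ∂_1 are all 1, so H_0 ≅ Z.
  H_1: rank ker ∂_1 − rank ∂_2 = (3 − 2) − 0 = 1, and there is no ∂_2, so H_1 ≅ Z.

H_0 ≅ Z,  H_1 ≅ Z.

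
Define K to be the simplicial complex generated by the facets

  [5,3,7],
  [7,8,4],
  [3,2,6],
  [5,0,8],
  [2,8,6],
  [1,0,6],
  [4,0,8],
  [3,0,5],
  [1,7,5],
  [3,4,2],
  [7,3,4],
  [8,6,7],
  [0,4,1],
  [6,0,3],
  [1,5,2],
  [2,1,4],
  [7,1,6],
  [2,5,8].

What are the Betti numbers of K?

b_0 = 1, b_1 = 2, b_2 = 1.

We work with the vertex ordering 0 < 1 < 2 < 3 < 4 < 5 < 6 < 7 < 8. The simplices of K, each written with vertices in increasing order, are:

  0-simplices (9): [0], [1], [2], [3], [4], [5], [6], [7], [8]
  1-simplices (27): (27 of them)
  2-simplices (18): [0,1,4], [0,1,6], [0,3,5], [0,3,6], [0,4,8], [0,5,8], [1,2,4], [1,2,5], [1,5,7], [1,6,7], [2,3,4], [2,3,6], [2,5,8], [2,6,8], [3,4,7], [3,5,7], [4,7,8], [6,7,8]

Hence C_0 ≅ Z^9, C_1 ≅ Z^27, C_2 ≅ Z^18.

The boundary map ∂_1: C_1 → C_0 sends each edge [p,q] (with p < q) to q − p. For instance
  ∂[2,5] = [5] − [2].
This gives a 9×27 integer matrix of rank 8; reducing to Smith normal form yields diagonal entries (1,1,1,1,1,1,1,1).

∂_2: C_2 → C_1 maps a triangle to the signed sum of its edges. For instance
  ∂[6,7,8] = [7,8] − [6,8] + [6,7],
  ∂[3,4,7] = [4,7] − [3,7] + [3,4].
The resulting 27×18 matrix has rank 17, and its Smith normal form has invariant factors (1,1,1,1,1,1,1,1,1,1,1,1,1,1,1,1,1).

Computing H_k = (kernel of ∂_k) / (image of ∂_{k+1}):

  H_0: rank C_0 − rank ∂_1 = 9 − 8 = 1, and the invariant factors of ∂_1 are all 1, so H_0 ≅ Z.
  H_1: rank ker ∂_1 − rank ∂_2 = (27 − 8) − 17 = 2, and the invariant factors of ∂_2 are all 1, so H_1 ≅ Z^2.
  H_2: rank ker ∂_2 − rank ∂_3 = (18 − 17) − 0 = 1, and there is no ∂_3, so H_2 ≅ Z.

(K is a triangulation of the torus T^2.)

Hence the Betti numbers are b_0 = 1, b_1 = 2, b_2 = 1.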